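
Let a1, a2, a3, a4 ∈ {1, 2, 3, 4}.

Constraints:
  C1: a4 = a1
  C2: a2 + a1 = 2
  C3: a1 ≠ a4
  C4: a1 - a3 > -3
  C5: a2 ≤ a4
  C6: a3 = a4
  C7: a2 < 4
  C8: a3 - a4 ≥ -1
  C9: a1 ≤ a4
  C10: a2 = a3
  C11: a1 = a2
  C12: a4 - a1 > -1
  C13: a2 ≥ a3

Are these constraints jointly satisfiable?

Unsatisfiable

From constraints 6, 10, and 11, a1 = a2 = a3 = a4, so a1 = a4. But constraint 3 says a1 ≠ a4. Contradiction.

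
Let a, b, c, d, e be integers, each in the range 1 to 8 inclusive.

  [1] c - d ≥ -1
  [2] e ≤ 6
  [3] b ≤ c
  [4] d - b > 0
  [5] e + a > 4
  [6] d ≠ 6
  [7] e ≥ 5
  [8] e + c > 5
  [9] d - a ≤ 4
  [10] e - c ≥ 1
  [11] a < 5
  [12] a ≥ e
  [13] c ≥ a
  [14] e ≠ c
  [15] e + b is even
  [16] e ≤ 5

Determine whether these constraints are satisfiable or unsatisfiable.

Unsatisfiable

From constraints 7 and 12: a ≥ e and e ≥ 5, so a ≥ 5. From constraint 11: a ≤ 4. But 4 < 5, so no value of a works.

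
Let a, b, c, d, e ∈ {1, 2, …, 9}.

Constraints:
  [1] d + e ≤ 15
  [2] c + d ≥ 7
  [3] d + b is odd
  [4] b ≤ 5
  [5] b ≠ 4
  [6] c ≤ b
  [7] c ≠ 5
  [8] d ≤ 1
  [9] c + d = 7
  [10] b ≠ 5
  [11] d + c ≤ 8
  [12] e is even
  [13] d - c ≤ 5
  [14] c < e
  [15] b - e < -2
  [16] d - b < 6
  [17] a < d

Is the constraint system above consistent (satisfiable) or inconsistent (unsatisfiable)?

From constraints 4 and 6: c ≤ b ≤ 5. From constraint 8: d ≤ 1. Hence c + d ≤ 6. But constraint 2 requires c + d ≥ 7, and 7 > 6. Contradiction.

Unsatisfiable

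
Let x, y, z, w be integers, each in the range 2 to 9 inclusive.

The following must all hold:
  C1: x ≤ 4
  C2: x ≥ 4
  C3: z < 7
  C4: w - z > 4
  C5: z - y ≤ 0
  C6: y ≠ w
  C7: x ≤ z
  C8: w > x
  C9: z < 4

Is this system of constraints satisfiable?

Unsatisfiable

From constraints 2 and 7: z ≥ x and x ≥ 4, so z ≥ 4. From constraint 9: z ≤ 3. But 3 < 4, so no value of z works.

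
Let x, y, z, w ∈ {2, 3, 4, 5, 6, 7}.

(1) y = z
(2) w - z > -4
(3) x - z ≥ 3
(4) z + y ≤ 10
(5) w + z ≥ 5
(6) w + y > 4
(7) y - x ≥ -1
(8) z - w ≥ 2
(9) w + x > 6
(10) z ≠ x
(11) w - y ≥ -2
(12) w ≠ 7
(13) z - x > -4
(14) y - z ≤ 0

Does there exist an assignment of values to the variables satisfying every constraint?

Constraints 3, 7, 8, and 11 give z − w ≥ 2, w − y ≥ -2, y − x ≥ -1, x − z ≥ 3.
Adding all 4 inequalities: the left sides telescope to 0, and the right sides sum to 2 + (-2) + (-1) + 3 = 2. So 0 ≥ 2, which is false.

Unsatisfiable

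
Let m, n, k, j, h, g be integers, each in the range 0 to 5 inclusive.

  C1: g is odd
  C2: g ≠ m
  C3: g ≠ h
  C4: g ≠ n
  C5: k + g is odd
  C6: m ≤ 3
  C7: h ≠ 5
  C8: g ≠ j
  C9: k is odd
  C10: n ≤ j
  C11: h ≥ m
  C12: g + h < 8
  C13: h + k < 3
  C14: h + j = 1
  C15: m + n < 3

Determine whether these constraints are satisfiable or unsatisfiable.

Unsatisfiable

Constraint 9 makes k odd and constraint 1 makes g odd, so k + g must be even. Constraint 5 says k + g is odd — contradiction.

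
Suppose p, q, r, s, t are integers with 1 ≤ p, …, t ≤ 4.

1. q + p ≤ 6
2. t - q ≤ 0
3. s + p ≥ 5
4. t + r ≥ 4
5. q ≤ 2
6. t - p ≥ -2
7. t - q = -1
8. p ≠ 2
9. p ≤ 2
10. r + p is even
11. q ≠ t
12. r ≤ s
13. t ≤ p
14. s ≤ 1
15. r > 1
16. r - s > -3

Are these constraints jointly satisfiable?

From constraints 9 and 13: t ≤ p ≤ 2. From constraints 12 and 14: r ≤ s ≤ 1. Hence t + r ≤ 3. But constraint 4 requires t + r ≥ 4, and 4 > 3. Contradiction.

Unsatisfiable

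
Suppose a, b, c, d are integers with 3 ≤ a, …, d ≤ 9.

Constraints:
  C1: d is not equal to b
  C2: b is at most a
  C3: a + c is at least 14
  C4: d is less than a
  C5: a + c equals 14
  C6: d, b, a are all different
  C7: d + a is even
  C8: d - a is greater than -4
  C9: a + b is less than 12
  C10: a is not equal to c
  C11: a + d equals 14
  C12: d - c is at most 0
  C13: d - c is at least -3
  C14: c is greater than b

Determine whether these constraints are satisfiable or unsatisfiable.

Try a = 8, b = 3, c = 6, d = 6.
Check constraint 3: a + c = 14; constraint 5: a + c = 14. The remaining constraints are straightforward to verify.

Satisfiable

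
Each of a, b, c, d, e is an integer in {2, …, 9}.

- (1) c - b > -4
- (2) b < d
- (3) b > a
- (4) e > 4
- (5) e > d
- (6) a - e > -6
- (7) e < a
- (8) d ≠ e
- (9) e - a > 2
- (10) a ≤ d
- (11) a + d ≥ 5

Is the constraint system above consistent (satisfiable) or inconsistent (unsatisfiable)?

Unsatisfiable

Constraints 2, 3, 5, and 7 give d < e, e < a, a < b, b < d. Chaining: d < e < a < b < d, which forces d < d — impossible.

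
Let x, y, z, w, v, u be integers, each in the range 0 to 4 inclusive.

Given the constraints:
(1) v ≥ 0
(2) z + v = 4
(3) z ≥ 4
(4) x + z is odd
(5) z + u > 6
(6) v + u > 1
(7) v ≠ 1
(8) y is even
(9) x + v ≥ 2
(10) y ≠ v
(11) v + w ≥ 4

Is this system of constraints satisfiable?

Satisfiable

Try x = 3, y = 2, z = 4, w = 4, v = 0, u = 4.
Check constraint 2: z + v = 4; constraint 5: z + u = 8. The remaining constraints are straightforward to verify.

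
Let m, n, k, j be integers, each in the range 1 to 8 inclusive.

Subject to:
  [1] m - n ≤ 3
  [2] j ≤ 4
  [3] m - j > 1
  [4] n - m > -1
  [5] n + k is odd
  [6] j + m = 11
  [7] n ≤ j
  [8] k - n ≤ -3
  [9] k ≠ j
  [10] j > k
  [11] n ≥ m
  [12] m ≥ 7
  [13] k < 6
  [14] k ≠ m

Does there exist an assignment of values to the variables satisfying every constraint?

Unsatisfiable

From constraints 11 and 12: n ≥ m and m ≥ 7, so n ≥ 7. From constraints 2 and 7: n ≤ j and j ≤ 4, so n ≤ 4. But 4 < 7, so no value of n works.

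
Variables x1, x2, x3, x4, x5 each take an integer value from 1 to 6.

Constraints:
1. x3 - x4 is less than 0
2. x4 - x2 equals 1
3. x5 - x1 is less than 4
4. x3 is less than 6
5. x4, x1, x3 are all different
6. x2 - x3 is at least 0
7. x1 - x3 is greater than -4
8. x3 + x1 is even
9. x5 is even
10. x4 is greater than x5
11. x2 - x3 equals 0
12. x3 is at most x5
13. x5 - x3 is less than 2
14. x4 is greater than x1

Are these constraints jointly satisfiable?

One satisfying assignment is x1 = 2, x2 = 4, x3 = 4, x4 = 5, x5 = 4.
For the less obvious constraints — constraint 1: x3 - x4 = -1; constraint 2: x4 - x2 = 1 — and the others hold by inspection.

Satisfiable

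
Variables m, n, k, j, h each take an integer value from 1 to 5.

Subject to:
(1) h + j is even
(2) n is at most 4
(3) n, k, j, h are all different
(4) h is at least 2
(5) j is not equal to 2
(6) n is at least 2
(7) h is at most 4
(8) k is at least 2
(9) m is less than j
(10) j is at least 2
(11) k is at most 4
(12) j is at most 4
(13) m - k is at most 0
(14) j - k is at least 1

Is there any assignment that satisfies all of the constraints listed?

Unsatisfiable

Constraints 2, 4, 6, 7, 8, 10, 11, and 12 confine each of n, k, j, h to the 3 values {2, …, 4}.
Constraint 3 requires all 4 of them to be distinct, but only 3 values are available — impossible by the pigeonhole principle.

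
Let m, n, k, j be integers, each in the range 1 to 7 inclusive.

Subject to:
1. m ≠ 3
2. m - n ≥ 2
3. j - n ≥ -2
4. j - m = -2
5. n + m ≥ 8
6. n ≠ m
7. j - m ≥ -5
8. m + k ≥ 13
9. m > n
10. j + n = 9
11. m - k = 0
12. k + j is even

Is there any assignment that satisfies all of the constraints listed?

One satisfying assignment is m = 7, n = 4, k = 7, j = 5.
For the less obvious constraints — constraint 2: m - n = 3; constraint 3: j - n = 1; constraint 4: j - m = -2 — and the others hold by inspection.

Satisfiable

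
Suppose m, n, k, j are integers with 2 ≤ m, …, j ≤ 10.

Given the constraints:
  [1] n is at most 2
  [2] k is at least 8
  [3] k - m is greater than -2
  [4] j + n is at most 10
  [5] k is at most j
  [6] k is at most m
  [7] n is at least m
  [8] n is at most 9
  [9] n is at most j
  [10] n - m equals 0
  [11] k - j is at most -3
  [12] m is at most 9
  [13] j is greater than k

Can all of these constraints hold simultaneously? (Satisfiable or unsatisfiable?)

Unsatisfiable

From constraints 2 and 6: m ≥ k and k ≥ 8, so m ≥ 8. From constraints 1 and 7: m ≤ n and n ≤ 2, so m ≤ 2. But 2 < 8, so no value of m works.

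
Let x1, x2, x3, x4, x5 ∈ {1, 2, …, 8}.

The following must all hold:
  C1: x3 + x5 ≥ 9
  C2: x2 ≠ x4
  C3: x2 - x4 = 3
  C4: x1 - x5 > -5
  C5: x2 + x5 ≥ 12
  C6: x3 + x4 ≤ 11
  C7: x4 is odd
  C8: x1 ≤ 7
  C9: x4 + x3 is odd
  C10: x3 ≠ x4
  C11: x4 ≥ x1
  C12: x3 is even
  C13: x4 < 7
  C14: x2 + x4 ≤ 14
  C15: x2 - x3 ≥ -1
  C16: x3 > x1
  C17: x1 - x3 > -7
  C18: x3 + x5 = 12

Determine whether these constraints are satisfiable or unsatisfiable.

The assignment x1 = 2, x2 = 8, x3 = 6, x4 = 5, x5 = 6 works:
  constraint 1 holds since x3 + x5 = 12.
  constraint 3 holds since x2 - x4 = 3.
The rest check out directly.

Satisfiable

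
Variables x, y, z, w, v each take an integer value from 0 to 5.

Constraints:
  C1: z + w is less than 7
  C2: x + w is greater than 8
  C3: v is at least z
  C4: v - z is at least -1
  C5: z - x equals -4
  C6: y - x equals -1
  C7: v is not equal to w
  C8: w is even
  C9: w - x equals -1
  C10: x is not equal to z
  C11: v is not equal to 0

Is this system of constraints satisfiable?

Satisfiable

The assignment x = 5, y = 4, z = 1, w = 4, v = 1 works:
  constraint 1 holds since z + w = 5.
  constraint 2 holds since x + w = 9.
  constraint 4 holds since v - z = 0.
The rest check out directly.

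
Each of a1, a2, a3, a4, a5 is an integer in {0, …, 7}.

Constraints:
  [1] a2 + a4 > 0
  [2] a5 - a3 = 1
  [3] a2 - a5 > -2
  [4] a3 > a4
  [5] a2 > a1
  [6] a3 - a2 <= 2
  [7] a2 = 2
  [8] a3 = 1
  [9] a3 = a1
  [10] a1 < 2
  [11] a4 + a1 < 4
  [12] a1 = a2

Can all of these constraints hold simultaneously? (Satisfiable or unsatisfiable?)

Unsatisfiable

Constraint 8 fixes a3 = 1 and constraint 7 fixes a2 = 2. Constraints 9 and 12 give a3 = a1 = a2, so a3 = a2. But 1 ≠ 2 — contradiction.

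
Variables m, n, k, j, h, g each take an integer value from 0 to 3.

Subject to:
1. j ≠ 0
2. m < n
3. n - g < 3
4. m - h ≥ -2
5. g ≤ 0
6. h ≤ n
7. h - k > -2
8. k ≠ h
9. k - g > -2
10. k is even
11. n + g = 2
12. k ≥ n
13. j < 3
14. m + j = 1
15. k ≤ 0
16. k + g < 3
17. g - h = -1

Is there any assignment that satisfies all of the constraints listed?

From constraints 12 and 15: n ≤ k ≤ 0. From constraint 5: g ≤ 0. Hence n + g ≤ 0. But constraint 11 requires n + g = 2, and 2 > 0. Contradiction.

Unsatisfiable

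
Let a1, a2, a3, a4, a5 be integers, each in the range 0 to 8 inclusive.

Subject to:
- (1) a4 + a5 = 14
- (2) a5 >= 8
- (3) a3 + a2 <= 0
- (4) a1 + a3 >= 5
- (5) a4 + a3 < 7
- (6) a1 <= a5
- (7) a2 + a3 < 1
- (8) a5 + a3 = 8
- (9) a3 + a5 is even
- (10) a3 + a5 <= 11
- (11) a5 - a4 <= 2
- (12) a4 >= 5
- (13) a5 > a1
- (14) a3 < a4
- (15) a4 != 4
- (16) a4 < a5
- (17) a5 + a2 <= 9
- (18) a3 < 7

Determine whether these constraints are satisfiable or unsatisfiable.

Satisfiable

Setting (a1, a2, a3, a4, a5) = (5, 0, 0, 6, 8) satisfies everything: constraint 1: a4 + a5 = 14; constraint 3: a3 + a2 = 0, and the others follow.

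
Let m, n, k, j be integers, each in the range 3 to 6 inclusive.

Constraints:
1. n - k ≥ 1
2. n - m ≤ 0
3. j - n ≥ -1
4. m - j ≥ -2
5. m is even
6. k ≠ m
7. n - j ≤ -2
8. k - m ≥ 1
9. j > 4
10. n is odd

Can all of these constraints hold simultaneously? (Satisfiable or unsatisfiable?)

Constraints 1, 4, 7, and 8 give n − k ≥ 1, k − m ≥ 1, m − j ≥ -2, j − n ≥ 2.
Adding all 4 inequalities: the left sides telescope to 0, and the right sides sum to 1 + 1 + (-2) + 2 = 2. So 0 ≥ 2, which is false.

Unsatisfiable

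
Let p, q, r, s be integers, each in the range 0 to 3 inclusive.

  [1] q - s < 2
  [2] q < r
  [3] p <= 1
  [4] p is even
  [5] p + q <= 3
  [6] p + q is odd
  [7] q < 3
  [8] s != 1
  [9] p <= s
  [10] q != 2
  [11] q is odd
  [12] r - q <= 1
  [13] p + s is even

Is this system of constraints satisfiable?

Satisfiable

One satisfying assignment is p = 0, q = 1, r = 2, s = 2.
For the less obvious constraints — constraint 1: q - s = -1; constraint 5: p + q = 1; constraint 12: r - q = 1 — and the others hold by inspection.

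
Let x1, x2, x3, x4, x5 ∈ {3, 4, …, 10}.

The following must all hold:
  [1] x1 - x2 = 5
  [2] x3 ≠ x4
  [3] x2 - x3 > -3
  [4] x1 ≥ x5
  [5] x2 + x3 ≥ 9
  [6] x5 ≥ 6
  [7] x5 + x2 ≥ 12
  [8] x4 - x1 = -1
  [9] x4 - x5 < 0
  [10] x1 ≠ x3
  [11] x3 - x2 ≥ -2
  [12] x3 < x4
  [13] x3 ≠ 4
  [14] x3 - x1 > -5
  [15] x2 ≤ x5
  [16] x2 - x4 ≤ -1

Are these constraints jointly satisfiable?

The assignment x1 = 9, x2 = 4, x3 = 5, x4 = 8, x5 = 9 works:
  constraint 1 holds since x1 - x2 = 5.
  constraint 3 holds since x2 - x3 = -1.
The rest check out directly.

Satisfiable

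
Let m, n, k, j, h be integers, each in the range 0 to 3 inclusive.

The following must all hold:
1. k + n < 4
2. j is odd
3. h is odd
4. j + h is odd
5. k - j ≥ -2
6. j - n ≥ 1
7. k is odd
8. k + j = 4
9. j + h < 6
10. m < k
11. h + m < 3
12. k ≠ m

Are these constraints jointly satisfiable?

Unsatisfiable

Constraint 2 makes j odd and constraint 3 makes h odd, so j + h must be even. Constraint 4 says j + h is odd — contradiction.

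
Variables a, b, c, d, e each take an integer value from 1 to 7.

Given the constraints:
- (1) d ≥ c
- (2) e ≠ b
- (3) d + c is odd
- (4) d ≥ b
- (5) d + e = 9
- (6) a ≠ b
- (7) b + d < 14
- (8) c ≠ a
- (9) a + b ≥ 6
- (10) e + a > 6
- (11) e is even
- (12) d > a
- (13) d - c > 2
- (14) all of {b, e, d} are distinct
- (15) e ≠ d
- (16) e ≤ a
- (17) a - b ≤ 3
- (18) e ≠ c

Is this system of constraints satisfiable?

Satisfiable

Setting (a, b, c, d, e) = (5, 4, 4, 7, 2) satisfies everything: constraint 5: d + e = 9; constraint 7: b + d = 11; constraint 9: a + b = 9, and the others follow.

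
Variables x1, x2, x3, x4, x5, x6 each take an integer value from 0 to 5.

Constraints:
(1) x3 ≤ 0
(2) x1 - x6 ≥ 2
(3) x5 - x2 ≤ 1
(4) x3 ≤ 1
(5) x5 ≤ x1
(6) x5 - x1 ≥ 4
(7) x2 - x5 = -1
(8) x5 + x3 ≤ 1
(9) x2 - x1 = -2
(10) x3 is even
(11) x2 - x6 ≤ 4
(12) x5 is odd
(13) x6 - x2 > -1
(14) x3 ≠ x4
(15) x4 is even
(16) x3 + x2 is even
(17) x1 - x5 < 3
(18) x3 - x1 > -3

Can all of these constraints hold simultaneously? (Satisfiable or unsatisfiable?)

Unsatisfiable

Constraints 2, 3, 6, and 11 give x2 − x5 ≥ -1, x5 − x1 ≥ 4, x1 − x6 ≥ 2, x6 − x2 ≥ -4.
Adding all 4 inequalities: the left sides telescope to 0, and the right sides sum to (-1) + 4 + 2 + (-4) = 1. So 0 ≥ 1, which is false.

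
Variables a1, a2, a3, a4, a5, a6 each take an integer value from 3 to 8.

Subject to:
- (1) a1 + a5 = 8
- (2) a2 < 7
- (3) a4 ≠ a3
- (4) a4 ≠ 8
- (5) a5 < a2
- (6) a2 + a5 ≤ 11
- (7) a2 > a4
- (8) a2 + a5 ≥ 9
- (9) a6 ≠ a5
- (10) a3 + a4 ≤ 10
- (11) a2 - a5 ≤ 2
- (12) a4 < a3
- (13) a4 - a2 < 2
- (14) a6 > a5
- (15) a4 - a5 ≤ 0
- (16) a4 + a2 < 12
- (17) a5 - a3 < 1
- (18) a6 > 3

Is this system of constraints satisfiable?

Setting (a1, a2, a3, a4, a5, a6) = (4, 5, 6, 4, 4, 6) satisfies everything: constraint 1: a1 + a5 = 8; constraint 6: a2 + a5 = 9, and the others follow.

Satisfiable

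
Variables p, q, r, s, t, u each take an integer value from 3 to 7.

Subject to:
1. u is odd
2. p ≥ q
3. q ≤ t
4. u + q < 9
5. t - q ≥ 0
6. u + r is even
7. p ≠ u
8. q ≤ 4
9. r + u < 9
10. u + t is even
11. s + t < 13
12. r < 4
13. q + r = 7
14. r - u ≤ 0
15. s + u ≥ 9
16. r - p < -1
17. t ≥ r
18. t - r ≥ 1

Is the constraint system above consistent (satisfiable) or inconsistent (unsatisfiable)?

Try p = 6, q = 4, r = 3, s = 6, t = 5, u = 3.
Check constraint 4: u + q = 7; constraint 5: t - q = 1. The remaining constraints are straightforward to verify.

Satisfiable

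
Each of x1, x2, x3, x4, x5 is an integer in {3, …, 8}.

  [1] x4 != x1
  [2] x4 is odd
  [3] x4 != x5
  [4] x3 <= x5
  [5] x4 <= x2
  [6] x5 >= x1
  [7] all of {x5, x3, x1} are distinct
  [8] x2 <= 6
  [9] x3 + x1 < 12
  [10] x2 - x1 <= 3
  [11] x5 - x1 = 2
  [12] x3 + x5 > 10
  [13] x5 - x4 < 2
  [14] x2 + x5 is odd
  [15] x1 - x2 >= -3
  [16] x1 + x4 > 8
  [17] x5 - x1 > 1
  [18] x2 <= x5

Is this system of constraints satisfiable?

Satisfiable

One satisfying assignment is x1 = 4, x2 = 5, x3 = 5, x4 = 5, x5 = 6.
For the less obvious constraints — constraint 9: x3 + x1 = 9; constraint 10: x2 - x1 = 1; constraint 11: x5 - x1 = 2 — and the others hold by inspection.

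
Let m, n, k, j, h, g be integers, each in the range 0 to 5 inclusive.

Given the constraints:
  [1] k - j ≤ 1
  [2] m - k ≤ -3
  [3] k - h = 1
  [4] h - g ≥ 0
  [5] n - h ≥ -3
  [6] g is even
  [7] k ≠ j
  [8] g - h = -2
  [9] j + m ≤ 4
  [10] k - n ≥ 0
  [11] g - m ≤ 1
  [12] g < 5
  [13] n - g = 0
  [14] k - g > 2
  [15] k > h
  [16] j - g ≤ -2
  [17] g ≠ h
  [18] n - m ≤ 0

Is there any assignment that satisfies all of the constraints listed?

Unsatisfiable

Constraints 1, 2, 4, 5, 16, and 18 give n − h ≥ -3, h − g ≥ 0, g − j ≥ 2, j − k ≥ -1, k − m ≥ 3, m − n ≥ 0.
Adding all 6 inequalities: the left sides telescope to 0, and the right sides sum to (-3) + 0 + 2 + (-1) + 3 + 0 = 1. So 0 ≥ 1, which is false.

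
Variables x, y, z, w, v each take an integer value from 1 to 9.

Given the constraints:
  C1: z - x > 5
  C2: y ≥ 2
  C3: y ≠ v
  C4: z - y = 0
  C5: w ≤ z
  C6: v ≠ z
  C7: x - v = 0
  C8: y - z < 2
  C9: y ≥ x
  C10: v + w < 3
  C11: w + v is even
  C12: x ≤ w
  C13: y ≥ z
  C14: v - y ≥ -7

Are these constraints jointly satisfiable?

Take x = 1, y = 7, z = 7, w = 1, v = 1. Then constraint 1: z - x = 6; constraint 4: z - y = 0; constraint 7: x - v = 0, and every other listed constraint is also met.

Satisfiable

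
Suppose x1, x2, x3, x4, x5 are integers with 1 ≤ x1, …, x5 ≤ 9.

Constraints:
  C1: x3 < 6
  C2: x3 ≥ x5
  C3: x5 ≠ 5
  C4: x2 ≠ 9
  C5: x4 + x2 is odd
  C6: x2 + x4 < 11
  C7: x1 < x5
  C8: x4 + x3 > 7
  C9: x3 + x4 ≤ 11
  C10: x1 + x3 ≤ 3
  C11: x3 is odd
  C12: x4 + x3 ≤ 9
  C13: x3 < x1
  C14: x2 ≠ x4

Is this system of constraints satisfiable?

Constraints 2, 7, and 13 give x5 ≤ x3, x3 < x1, x1 < x5. Chaining: x5 ≤ x3 < x1 < x5, which forces x5 < x5 — impossible.

Unsatisfiable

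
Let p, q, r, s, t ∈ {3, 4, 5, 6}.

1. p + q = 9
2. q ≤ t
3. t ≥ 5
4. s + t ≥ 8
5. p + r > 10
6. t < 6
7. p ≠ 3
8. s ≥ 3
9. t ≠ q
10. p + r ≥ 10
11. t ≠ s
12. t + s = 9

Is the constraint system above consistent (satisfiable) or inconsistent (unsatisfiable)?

Satisfiable

One satisfying assignment is p = 5, q = 4, r = 6, s = 4, t = 5.
For the less obvious constraints — constraint 1: p + q = 9; constraint 4: s + t = 9; constraint 5: p + r = 11 — and the others hold by inspection.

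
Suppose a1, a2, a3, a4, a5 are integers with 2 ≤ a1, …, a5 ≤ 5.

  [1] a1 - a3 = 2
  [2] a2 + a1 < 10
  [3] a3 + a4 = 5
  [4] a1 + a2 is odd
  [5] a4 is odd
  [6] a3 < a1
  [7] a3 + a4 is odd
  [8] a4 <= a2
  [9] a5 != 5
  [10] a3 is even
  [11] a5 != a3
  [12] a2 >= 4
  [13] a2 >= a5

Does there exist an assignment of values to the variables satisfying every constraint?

Take a1 = 4, a2 = 5, a3 = 2, a4 = 3, a5 = 4. Then constraint 1: a1 - a3 = 2; constraint 2: a2 + a1 = 9; constraint 3: a3 + a4 = 5, and every other listed constraint is also met.

Satisfiable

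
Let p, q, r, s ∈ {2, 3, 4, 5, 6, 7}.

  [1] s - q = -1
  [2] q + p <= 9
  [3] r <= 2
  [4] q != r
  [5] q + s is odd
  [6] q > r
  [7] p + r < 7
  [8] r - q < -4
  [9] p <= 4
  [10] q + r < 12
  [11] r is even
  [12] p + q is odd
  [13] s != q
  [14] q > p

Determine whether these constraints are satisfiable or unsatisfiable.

The assignment p = 2, q = 7, r = 2, s = 6 works:
  constraint 1 holds since s - q = -1.
  constraint 2 holds since q + p = 9.
The rest check out directly.

Satisfiable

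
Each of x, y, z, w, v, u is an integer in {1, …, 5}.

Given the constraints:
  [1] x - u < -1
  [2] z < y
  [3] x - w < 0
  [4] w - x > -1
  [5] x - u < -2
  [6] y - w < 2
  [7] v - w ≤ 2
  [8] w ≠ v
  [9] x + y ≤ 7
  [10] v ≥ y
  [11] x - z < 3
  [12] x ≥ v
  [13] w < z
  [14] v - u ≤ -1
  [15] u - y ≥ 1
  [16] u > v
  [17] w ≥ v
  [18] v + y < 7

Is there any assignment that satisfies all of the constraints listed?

Unsatisfiable

Constraints 2, 3, 10, 12, and 13 give w < z, z < y, y ≤ v, v ≤ x, x < w. Chaining: w < z < y ≤ v ≤ x < w, which forces w < w — impossible.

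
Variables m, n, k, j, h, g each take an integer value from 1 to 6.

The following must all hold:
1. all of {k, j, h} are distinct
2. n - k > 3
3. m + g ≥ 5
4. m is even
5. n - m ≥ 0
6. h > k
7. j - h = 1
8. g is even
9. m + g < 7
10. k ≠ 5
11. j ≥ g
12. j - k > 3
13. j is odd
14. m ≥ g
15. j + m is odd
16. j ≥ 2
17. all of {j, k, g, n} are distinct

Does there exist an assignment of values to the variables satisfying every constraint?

The assignment m = 4, n = 6, k = 1, j = 5, h = 4, g = 2 works:
  constraint 2 holds since n - k = 5.
  constraint 3 holds since m + g = 6.
  constraint 5 holds since n - m = 2.
The rest check out directly.

Satisfiable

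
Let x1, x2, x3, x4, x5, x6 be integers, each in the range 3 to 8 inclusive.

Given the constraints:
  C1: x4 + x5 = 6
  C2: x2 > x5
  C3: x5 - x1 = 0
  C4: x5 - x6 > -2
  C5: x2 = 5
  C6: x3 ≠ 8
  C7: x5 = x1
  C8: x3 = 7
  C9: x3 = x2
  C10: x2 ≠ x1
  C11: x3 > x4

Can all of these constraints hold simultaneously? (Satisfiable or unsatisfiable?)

Constraint 8 fixes x3 = 7 and constraint 5 fixes x2 = 5, but constraint 9 requires x3 = x2. Since 7 ≠ 5, contradiction.

Unsatisfiable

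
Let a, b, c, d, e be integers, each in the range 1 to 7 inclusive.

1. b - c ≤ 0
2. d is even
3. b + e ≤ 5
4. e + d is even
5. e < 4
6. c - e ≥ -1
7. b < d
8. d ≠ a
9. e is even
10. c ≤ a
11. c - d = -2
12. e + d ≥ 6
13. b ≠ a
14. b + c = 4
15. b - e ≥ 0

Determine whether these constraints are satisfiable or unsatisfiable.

Satisfiable

The assignment a = 6, b = 2, c = 2, d = 4, e = 2 works:
  constraint 1 holds since b - c = 0.
  constraint 3 holds since b + e = 4.
The rest check out directly.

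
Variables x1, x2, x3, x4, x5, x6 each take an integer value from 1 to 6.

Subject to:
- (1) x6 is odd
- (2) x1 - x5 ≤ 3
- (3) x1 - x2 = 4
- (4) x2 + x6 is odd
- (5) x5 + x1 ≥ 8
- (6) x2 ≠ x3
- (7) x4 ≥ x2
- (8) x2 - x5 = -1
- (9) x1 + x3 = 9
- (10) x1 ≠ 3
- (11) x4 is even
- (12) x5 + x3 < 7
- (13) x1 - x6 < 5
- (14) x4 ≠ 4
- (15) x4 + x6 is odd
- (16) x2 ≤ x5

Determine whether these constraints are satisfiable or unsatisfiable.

Satisfiable

Try x1 = 6, x2 = 2, x3 = 3, x4 = 2, x5 = 3, x6 = 3.
Check constraint 2: x1 - x5 = 3; constraint 3: x1 - x2 = 4. The remaining constraints are straightforward to verify.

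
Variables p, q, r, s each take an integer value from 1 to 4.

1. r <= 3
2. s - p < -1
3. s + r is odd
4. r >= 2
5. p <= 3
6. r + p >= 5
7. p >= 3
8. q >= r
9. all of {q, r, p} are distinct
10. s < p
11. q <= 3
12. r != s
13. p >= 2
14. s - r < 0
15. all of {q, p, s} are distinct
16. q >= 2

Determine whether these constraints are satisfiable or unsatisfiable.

Constraints 1, 4, 5, 11, 13, and 16 confine each of q, r, p to the 2 values {2, 3}.
Constraint 9 requires all 3 of them to be distinct, but only 2 values are available — impossible by the pigeonhole principle.

Unsatisfiable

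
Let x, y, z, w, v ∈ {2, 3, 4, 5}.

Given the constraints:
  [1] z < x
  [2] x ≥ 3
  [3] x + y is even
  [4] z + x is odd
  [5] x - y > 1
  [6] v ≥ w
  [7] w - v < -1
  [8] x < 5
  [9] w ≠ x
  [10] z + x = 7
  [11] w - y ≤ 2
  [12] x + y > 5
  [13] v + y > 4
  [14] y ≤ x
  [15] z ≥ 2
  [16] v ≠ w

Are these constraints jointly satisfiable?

The assignment x = 4, y = 2, z = 3, w = 2, v = 5 works:
  constraint 5 holds since x - y = 2.
  constraint 7 holds since w - v = -3.
The rest check out directly.

Satisfiable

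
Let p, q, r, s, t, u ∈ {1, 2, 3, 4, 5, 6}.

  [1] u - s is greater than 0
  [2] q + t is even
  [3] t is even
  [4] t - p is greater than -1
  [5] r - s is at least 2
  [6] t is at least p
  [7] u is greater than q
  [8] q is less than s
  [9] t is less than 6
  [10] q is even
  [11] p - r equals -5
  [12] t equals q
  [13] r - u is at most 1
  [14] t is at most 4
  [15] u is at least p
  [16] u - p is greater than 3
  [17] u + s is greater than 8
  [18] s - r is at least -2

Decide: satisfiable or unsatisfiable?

Take p = 1, q = 2, r = 6, s = 4, t = 2, u = 6. Then constraint 1: u - s = 2; constraint 4: t - p = 1; constraint 5: r - s = 2, and every other listed constraint is also met.

Satisfiable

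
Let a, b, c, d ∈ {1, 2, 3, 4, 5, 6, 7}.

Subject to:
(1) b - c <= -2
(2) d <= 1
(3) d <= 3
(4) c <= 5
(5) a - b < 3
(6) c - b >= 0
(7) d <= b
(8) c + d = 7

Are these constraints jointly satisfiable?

Unsatisfiable

From constraint 4: c ≤ 5. From constraint 2: d ≤ 1. Hence c + d ≤ 6. But constraint 8 requires c + d = 7, and 7 > 6. Contradiction.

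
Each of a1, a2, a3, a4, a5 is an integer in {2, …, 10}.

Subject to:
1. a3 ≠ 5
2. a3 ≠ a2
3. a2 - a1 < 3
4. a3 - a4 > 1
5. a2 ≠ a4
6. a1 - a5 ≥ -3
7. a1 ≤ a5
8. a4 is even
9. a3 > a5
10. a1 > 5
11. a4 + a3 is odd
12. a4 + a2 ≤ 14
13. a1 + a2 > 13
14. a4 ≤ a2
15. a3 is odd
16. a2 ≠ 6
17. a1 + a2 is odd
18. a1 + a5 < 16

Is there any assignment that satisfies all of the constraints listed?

Satisfiable

The assignment a1 = 7, a2 = 8, a3 = 9, a4 = 6, a5 = 7 works:
  constraint 3 holds since a2 - a1 = 1.
  constraint 4 holds since a3 - a4 = 3.
  constraint 6 holds since a1 - a5 = 0.
The rest check out directly.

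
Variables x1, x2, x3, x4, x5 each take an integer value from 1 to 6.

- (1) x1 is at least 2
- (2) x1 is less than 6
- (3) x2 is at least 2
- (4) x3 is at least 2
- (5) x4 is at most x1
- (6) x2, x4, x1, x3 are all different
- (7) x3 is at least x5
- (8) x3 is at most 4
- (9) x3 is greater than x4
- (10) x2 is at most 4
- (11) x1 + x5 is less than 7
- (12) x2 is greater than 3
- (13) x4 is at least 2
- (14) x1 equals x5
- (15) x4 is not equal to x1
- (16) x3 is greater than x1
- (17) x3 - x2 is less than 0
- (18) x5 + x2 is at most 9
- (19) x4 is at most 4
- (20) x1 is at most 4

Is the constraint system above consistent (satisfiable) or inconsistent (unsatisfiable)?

Constraints 1, 3, 4, 8, 10, 13, 19, and 20 confine each of x2, x4, x1, x3 to the 3 values {2, …, 4}.
Constraint 6 requires all 4 of them to be distinct, but only 3 values are available — impossible by the pigeonhole principle.

Unsatisfiable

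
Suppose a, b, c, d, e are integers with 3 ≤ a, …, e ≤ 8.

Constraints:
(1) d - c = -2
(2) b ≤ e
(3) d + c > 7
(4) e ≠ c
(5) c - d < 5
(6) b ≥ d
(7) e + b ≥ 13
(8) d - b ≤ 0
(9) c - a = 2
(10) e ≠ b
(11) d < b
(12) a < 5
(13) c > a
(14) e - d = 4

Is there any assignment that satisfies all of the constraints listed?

Try a = 4, b = 6, c = 6, d = 4, e = 8.
Check constraint 1: d - c = -2; constraint 3: d + c = 10; constraint 5: c - d = 2. The remaining constraints are straightforward to verify.

Satisfiable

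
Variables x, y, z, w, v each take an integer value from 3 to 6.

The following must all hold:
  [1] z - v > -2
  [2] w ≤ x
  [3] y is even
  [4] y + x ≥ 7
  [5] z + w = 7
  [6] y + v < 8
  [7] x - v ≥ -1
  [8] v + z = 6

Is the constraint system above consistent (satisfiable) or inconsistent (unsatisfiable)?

Setting (x, y, z, w, v) = (4, 4, 3, 4, 3) satisfies everything: constraint 1: z - v = 0; constraint 4: y + x = 8, and the others follow.

Satisfiable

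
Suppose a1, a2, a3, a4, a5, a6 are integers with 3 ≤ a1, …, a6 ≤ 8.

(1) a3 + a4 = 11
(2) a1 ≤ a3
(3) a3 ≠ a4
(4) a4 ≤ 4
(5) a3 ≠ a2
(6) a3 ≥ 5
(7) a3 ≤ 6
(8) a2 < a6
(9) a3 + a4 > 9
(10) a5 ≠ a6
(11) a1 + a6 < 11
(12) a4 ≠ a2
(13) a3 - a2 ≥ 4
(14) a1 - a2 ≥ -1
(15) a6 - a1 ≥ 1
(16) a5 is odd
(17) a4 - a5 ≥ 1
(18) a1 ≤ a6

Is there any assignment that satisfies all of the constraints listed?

From constraint 7: a3 ≤ 6. From constraint 4: a4 ≤ 4. Hence a3 + a4 ≤ 10. But constraint 1 requires a3 + a4 = 11, and 11 > 10. Contradiction.

Unsatisfiable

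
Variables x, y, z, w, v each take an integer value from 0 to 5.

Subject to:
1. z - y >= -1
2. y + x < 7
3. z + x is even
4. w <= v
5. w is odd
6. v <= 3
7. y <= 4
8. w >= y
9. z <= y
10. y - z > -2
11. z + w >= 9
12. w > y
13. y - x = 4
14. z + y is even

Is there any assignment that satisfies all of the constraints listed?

From constraints 7 and 9: z ≤ y ≤ 4. From constraints 4 and 6: w ≤ v ≤ 3. Hence z + w ≤ 7. But constraint 11 requires z + w ≥ 9, and 9 > 7. Contradiction.

Unsatisfiable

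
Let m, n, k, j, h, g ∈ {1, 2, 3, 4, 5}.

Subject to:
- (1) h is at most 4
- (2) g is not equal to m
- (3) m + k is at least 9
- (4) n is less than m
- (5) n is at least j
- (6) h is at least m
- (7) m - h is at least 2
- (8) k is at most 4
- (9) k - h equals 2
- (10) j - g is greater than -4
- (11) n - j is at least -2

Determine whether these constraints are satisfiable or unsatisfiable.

From constraints 1 and 6: m ≤ h ≤ 4. From constraint 8: k ≤ 4. Hence m + k ≤ 8. But constraint 3 requires m + k ≥ 9, and 9 > 8. Contradiction.

Unsatisfiable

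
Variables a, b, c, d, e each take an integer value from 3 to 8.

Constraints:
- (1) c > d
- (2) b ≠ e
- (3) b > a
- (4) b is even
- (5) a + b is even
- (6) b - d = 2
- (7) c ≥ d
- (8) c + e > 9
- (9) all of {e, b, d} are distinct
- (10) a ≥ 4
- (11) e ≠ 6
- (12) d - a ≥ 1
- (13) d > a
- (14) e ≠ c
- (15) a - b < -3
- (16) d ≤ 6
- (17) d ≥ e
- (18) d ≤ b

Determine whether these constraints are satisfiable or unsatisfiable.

Take a = 4, b = 8, c = 8, d = 6, e = 4. Then constraint 6: b - d = 2; constraint 8: c + e = 12, and every other listed constraint is also met.

Satisfiable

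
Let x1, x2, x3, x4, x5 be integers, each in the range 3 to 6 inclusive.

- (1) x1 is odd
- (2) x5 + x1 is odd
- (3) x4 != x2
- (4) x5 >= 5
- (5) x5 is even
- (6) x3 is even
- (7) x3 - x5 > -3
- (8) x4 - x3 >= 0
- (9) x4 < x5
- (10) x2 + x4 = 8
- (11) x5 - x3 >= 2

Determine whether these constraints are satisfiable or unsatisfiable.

Satisfiable

Take x1 = 5, x2 = 3, x3 = 4, x4 = 5, x5 = 6. Then constraint 7: x3 - x5 = -2; constraint 8: x4 - x3 = 1; constraint 10: x2 + x4 = 8, and every other listed constraint is also met.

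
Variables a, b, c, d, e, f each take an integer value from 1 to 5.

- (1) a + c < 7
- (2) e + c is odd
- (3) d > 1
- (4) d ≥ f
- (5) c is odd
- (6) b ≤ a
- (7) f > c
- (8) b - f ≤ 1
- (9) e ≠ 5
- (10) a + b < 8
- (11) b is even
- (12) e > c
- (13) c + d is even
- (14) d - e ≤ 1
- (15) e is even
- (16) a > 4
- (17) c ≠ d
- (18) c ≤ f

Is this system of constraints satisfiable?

Satisfiable

One satisfying assignment is a = 5, b = 2, c = 1, d = 3, e = 4, f = 2.
For the less obvious constraints — constraint 1: a + c = 6; constraint 8: b - f = 0 — and the others hold by inspection.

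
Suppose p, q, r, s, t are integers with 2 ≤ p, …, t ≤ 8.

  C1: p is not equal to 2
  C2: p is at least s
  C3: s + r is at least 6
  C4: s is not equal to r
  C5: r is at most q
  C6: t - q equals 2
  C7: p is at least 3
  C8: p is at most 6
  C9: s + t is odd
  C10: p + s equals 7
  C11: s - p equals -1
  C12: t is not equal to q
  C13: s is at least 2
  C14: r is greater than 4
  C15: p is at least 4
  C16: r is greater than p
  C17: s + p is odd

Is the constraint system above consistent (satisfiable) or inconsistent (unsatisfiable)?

Take p = 4, q = 6, r = 6, s = 3, t = 8. Then constraint 3: s + r = 9; constraint 6: t - q = 2, and every other listed constraint is also met.

Satisfiable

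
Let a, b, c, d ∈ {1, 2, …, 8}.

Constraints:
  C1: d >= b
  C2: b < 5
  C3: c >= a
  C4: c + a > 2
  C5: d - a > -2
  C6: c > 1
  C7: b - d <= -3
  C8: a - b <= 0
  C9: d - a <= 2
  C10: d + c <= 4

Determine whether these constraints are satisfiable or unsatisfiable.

Constraints 7, 8, and 9 give a − d ≥ -2, d − b ≥ 3, b − a ≥ 0.
Adding all 3 inequalities: the left sides telescope to 0, and the right sides sum to (-2) + 3 + 0 = 1. So 0 ≥ 1, which is false.

Unsatisfiable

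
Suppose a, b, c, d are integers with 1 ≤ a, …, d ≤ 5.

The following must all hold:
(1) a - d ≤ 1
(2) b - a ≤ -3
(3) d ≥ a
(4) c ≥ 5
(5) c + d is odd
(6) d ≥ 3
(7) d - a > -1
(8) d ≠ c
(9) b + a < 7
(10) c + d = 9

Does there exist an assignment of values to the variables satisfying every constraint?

Satisfiable

Setting (a, b, c, d) = (4, 1, 5, 4) satisfies everything: constraint 1: a - d = 0; constraint 2: b - a = -3; constraint 7: d - a = 0, and the others follow.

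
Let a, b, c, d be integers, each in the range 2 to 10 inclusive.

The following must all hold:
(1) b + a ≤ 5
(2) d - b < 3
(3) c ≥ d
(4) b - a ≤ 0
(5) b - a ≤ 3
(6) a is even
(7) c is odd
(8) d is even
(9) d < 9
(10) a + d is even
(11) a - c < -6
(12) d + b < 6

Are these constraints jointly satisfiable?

Satisfiable

Try a = 2, b = 2, c = 9, d = 2.
Check constraint 1: b + a = 4; constraint 2: d - b = 0; constraint 4: b - a = 0. The remaining constraints are straightforward to verify.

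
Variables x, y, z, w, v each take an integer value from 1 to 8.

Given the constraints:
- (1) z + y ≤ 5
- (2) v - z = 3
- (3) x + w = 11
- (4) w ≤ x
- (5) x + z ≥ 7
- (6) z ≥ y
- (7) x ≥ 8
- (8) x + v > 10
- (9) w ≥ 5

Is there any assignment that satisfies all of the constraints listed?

From constraint 7: x ≥ 8. From constraint 9: w ≥ 5. Hence x + w ≥ 13. But constraint 3 requires x + w = 11, and 11 < 13. Contradiction.

Unsatisfiable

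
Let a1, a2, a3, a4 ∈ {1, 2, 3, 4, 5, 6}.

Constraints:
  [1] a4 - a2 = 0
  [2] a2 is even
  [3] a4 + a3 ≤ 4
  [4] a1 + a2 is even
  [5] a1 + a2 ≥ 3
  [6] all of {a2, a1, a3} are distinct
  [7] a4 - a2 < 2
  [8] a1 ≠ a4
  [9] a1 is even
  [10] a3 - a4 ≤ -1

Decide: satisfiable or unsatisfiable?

Satisfiable

Take a1 = 4, a2 = 2, a3 = 1, a4 = 2. Then constraint 1: a4 - a2 = 0; constraint 3: a4 + a3 = 3; constraint 5: a1 + a2 = 6, and every other listed constraint is also met.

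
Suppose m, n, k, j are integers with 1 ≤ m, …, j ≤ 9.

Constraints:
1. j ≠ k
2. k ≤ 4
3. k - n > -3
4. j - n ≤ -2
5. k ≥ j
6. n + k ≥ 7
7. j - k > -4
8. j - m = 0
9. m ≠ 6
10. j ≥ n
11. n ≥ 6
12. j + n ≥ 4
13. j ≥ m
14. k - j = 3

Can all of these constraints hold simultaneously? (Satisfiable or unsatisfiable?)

Unsatisfiable

From constraints 10 and 11: j ≥ n and n ≥ 6, so j ≥ 6. From constraints 2 and 5: j ≤ k and k ≤ 4, so j ≤ 4. But 4 < 6, so no value of j works.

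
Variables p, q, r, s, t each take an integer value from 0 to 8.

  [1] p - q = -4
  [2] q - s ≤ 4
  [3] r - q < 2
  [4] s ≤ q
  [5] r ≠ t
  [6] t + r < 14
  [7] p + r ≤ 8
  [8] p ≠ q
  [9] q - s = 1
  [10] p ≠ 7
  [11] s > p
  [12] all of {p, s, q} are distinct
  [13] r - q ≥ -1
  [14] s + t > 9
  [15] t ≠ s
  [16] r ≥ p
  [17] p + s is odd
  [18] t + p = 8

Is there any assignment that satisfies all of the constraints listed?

Setting (p, q, r, s, t) = (1, 5, 5, 4, 7) satisfies everything: constraint 1: p - q = -4; constraint 2: q - s = 1, and the others follow.

Satisfiable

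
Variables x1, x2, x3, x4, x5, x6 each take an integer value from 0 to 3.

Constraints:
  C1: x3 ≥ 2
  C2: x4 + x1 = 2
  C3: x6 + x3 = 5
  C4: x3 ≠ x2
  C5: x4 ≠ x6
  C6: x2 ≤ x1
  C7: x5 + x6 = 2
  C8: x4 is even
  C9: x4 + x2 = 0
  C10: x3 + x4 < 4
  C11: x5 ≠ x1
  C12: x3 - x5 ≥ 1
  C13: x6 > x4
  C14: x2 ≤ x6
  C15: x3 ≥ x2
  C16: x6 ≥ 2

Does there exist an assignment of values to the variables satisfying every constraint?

Satisfiable

Setting (x1, x2, x3, x4, x5, x6) = (2, 0, 3, 0, 0, 2) satisfies everything: constraint 2: x4 + x1 = 2; constraint 3: x6 + x3 = 5, and the others follow.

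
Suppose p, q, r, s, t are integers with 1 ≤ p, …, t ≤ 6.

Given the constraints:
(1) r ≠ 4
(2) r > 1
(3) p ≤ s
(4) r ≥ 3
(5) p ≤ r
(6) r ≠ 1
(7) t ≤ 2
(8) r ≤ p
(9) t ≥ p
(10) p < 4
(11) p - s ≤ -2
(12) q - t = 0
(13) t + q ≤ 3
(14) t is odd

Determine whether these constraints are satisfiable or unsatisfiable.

From constraints 4 and 8: p ≥ r and r ≥ 3, so p ≥ 3. From constraints 7 and 9: p ≤ t and t ≤ 2, so p ≤ 2. But 2 < 3, so no value of p works.

Unsatisfiable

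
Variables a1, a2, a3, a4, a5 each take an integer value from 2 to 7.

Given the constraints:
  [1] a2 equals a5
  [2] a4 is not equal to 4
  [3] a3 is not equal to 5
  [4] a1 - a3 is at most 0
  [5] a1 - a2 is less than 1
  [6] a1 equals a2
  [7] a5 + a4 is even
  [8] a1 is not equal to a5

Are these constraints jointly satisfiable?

Unsatisfiable

From constraints 1 and 6, a1 = a2 = a5, so a1 = a5. But constraint 8 says a1 ≠ a5. Contradiction.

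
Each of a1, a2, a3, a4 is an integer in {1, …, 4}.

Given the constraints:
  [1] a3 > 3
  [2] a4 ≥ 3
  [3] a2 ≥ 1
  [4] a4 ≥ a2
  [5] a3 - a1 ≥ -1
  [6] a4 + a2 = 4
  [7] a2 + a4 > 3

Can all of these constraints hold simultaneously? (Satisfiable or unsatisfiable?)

Satisfiable

One satisfying assignment is a1 = 3, a2 = 1, a3 = 4, a4 = 3.
For the less obvious constraints — constraint 5: a3 - a1 = 1; constraint 6: a4 + a2 = 4; constraint 7: a2 + a4 = 4 — and the others hold by inspection.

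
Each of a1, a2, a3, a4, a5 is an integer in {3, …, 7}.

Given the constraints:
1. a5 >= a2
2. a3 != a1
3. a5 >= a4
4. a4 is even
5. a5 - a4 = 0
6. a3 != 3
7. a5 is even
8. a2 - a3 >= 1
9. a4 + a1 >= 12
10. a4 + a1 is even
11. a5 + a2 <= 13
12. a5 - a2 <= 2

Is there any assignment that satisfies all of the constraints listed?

One satisfying assignment is a1 = 6, a2 = 6, a3 = 4, a4 = 6, a5 = 6.
For the less obvious constraints — constraint 5: a5 - a4 = 0; constraint 8: a2 - a3 = 2 — and the others hold by inspection.

Satisfiable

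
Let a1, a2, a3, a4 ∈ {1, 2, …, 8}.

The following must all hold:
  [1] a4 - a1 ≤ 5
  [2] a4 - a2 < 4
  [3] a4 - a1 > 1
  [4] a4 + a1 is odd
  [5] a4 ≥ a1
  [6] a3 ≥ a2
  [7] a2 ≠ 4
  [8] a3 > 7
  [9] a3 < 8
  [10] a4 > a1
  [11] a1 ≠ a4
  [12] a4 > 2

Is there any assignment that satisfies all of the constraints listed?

From constraint 8: a3 ≥ 8. From constraint 9: a3 ≤ 7. But 7 < 8, so no value of a3 works.

Unsatisfiable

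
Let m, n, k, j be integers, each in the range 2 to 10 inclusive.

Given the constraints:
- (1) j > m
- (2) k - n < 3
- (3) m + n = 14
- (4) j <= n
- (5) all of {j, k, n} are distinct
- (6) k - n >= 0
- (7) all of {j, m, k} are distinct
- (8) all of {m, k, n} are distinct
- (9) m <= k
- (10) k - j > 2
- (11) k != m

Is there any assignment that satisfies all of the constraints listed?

Try m = 5, n = 9, k = 10, j = 6.
Check constraint 2: k - n = 1; constraint 3: m + n = 14; constraint 6: k - n = 1. The remaining constraints are straightforward to verify.

Satisfiable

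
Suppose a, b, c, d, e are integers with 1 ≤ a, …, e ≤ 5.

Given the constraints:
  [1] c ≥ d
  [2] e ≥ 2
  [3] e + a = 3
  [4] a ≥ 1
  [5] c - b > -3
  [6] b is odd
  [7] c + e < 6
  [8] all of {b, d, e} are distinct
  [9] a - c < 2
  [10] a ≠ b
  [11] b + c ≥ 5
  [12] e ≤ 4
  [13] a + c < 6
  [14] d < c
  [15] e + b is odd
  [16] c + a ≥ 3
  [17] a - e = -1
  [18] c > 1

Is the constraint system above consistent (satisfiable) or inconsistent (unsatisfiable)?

Satisfiable

Try a = 1, b = 3, c = 2, d = 1, e = 2.
Check constraint 3: e + a = 3; constraint 5: c - b = -1; constraint 7: c + e = 4. The remaining constraints are straightforward to verify.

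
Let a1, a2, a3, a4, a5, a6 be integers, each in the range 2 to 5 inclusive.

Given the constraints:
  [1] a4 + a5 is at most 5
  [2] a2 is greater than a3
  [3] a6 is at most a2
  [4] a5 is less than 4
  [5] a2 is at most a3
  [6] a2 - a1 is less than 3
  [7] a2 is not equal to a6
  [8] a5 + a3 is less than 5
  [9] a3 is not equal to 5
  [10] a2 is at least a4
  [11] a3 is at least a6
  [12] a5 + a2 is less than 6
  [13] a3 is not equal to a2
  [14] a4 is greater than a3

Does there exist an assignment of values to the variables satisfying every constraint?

Constraints 5, 10, and 14 give a3 < a4, a4 ≤ a2, a2 ≤ a3. Chaining: a3 < a4 ≤ a2 ≤ a3, which forces a3 < a3 — impossible.

Unsatisfiable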